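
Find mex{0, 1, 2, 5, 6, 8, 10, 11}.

The values 0, 1, 2 are all present; 3 is the first non-negative integer missing from the set.

3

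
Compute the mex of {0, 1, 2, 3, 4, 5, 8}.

6

The values 0, 1, 2, 3, 4, 5 are all present; 6 is the first non-negative integer missing from the set.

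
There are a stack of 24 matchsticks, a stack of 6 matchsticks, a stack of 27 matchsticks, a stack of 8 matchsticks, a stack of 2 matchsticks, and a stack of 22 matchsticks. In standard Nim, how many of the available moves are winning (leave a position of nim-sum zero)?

Compute the nim-sum pairwise:
24 XOR 6 = 30
30 XOR 27 = 5
5 XOR 8 = 13
13 XOR 2 = 15
15 XOR 22 = 25
The overall nim-sum is X = 25. A stack of size p has a winning move iff p XOR X < p (reduce it to p XOR X).
  24: 24 XOR 25 = 1 < 24 — winning move (to 1).
  6: 6 XOR 25 = 31 ≥ 6 — no move.
  27: 27 XOR 25 = 2 < 27 — winning move (to 2).
  8: 8 XOR 25 = 17 ≥ 8 — no move.
  2: 2 XOR 25 = 27 ≥ 2 — no move.
  22: 22 XOR 25 = 15 < 22 — winning move (to 15).
That gives 3 winning moves.

3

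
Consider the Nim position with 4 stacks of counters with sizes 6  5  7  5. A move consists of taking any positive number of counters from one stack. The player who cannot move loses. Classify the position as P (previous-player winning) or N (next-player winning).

N-position

Write each in binary and XOR column by column:
  110  (6)
  101  (5)
  111  (7)
  101  (5)
  ---
  001  (1)
The nim-sum is 1 ≠ 0, so this is an N-position: the player to move can win.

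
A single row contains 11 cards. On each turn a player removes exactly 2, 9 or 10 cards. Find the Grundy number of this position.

Build the Grundy sequence with g(k) = mex{g(k−s) : s ∈ {2, 9, 10}, s ≤ k}:
k:     0  1  2  3  4  5  6  7  8  9 10 11
g(k):  0  0  1  1  0  0  1  1  0  2  1  3
So g(11) = 3.

3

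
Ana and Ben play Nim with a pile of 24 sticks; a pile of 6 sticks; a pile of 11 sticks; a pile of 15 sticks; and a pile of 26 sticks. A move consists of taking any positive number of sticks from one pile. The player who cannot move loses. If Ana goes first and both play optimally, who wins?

Ben wins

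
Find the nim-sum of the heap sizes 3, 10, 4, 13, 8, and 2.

10

In binary:
  0011  (3)
  1010  (10)
  0100  (4)
  1101  (13)
  1000  (8)
  0010  (2)
  ----
  1010  (10)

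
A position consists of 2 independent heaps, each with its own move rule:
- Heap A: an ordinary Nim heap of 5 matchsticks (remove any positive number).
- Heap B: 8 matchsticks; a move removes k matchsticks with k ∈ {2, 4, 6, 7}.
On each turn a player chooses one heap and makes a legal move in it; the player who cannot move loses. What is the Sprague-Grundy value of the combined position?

Heap A is a plain Nim heap of size 5, so its Grundy value is 5.
For heap B, compute g(0), g(1), … with moves {2, 4, 6, 7}:
g(0) = mex{} = 0
g(1) = mex{} = 0
g(2) = mex{0} = 1
g(3) = mex{0} = 1
g(4) = mex{0,1} = 2
g(5) = mex{0,1} = 2
g(6) = mex{0,1,2} = 3
g(7) = mex{0,1,2} = 3
g(8) = mex{0,1,2,3} = 4
So g(8) = 4.
By the Sprague-Grundy theorem, the Grundy value of a sum of independent games is the XOR of the component values.
Combined value = 5 XOR 4 = 1.

1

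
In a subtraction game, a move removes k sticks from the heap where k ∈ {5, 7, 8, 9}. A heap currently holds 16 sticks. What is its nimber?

0

Compute g(0), g(1), … for moves {5, 7, 8, 9}:
k:     0  1  2  3  4  5  6  7  8  9 10 11 12 13 14 15 16
g(k):  0  0  0  0  0  1  1  1  1  1  2  2  2  2  0  0  0
So g(16) = 0.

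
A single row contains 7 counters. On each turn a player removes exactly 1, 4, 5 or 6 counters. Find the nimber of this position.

3

Grundy values for subtraction set {1, 4, 5, 6}:
k:     0  1  2  3  4  5  6  7
g(k):  0  1  0  1  2  3  2  3
So g(7) = 3.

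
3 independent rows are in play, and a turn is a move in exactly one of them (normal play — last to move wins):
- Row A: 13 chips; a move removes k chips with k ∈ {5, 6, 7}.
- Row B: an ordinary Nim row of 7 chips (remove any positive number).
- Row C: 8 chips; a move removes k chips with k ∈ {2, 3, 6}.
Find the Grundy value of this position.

5

Build the Grundy sequence for row A with g(k) = mex{g(k−s) : s ∈ {5, 6, 7}, s ≤ k}:
k:     0  1  2  3  4  5  6  7  8  9 10 11 12 13
g(k):  0  0  0  0  0  1  1  1  1  1  2  2  0  0
So g(13) = 0.
Row B is a plain Nim row of size 7, so its Grundy value is 7.
For row C, compute g(0), g(1), … with moves {2, 3, 6}:
k:     0  1  2  3  4  5  6  7  8
g(k):  0  0  1  1  2  0  3  1  2
So g(8) = 2.
The value of a disjunctive sum is the nim-sum of the parts.
Combined value = 0 ⊕ 7 ⊕ 2 = 5.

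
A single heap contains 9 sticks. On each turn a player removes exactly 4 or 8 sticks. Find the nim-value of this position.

2

Compute g(0), g(1), … for moves {4, 8}:
k:     0  1  2  3  4  5  6  7  8  9
g(k):  0  0  0  0  1  1  1  1  2  2
So g(9) = 2.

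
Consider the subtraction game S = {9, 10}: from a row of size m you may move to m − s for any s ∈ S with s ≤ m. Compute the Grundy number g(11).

Build the Grundy sequence with g(k) = mex{g(k−s) : s ∈ {9, 10}, s ≤ k}:
g(0) = mex{} = 0
g(1) = mex{} = 0
g(2) = mex{} = 0
g(3) = mex{} = 0
g(4) = mex{} = 0
g(5) = mex{} = 0
g(6) = mex{} = 0
g(7) = mex{} = 0
g(8) = mex{} = 0
g(9) = mex{0} = 1
g(10) = mex{0} = 1
g(11) = mex{0} = 1
So g(11) = 1.

1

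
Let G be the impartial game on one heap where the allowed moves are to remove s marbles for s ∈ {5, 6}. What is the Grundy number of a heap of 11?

Grundy values for subtraction set {5, 6}:
k:     0  1  2  3  4  5  6  7  8  9 10 11
g(k):  0  0  0  0  0  1  1  1  1  1  2  0
So g(11) = 0.

0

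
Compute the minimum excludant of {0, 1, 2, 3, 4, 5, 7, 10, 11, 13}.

6

The values 0, 1, 2, 3, 4, 5 are all present; 6 is the first non-negative integer missing from the set.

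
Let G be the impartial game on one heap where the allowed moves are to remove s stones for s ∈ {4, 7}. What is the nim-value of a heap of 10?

2

Build the Grundy sequence with g(k) = mex{g(k−s) : s ∈ {4, 7}, s ≤ k}:
k:     0  1  2  3  4  5  6  7  8  9 10
g(k):  0  0  0  0  1  1  1  1  2  2  2
So g(10) = 2.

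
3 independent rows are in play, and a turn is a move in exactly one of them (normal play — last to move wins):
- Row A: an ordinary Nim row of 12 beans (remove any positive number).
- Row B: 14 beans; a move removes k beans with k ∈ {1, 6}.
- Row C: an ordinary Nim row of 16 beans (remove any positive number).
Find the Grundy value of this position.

28

Row A is a plain Nim row of size 12, so its Grundy value is 12.
Build the Grundy sequence for row B with g(k) = mex{g(k−s) : s ∈ {1, 6}, s ≤ k}:
k:     0  1  2  3  4  5  6  7  8  9 10 11 12 13 14
g(k):  0  1  0  1  0  1  2  0  1  0  1  0  1  2  0
So g(14) = 0.
Row C is a plain Nim row of size 16, so its Grundy value is 16.
By the Sprague-Grundy theorem, the Grundy value of a sum of independent games is the XOR of the component values.
Combined value = 12 XOR 0 XOR 16 = 28.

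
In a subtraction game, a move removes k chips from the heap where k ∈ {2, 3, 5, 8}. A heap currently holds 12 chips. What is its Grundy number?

4

Compute g(0), g(1), … for moves {2, 3, 5, 8}:
k:     0  1  2  3  4  5  6  7  8  9 10 11 12
g(k):  0  0  1  1  2  2  3  0  4  1  3  0  4
So g(12) = 4.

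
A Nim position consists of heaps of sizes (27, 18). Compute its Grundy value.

9

Compute the nim-sum pairwise:
27 ^ 18 = 9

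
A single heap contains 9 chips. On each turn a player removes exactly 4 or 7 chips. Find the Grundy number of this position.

Compute g(0), g(1), … for moves {4, 7}:
k:     0  1  2  3  4  5  6  7  8  9
g(k):  0  0  0  0  1  1  1  1  2  2
So g(9) = 2.

2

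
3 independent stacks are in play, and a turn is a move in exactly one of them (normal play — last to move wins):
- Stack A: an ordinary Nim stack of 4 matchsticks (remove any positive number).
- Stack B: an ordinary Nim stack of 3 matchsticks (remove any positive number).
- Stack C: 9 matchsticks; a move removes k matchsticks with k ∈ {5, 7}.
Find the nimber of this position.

6

Stack A is a plain Nim stack of size 4, so its Grundy value is 4.
Stack B is a plain Nim stack of size 3, so its Grundy value is 3.
Build the Grundy sequence for stack C with g(k) = mex{g(k−s) : s ∈ {5, 7}, s ≤ k}:
k:     0  1  2  3  4  5  6  7  8  9
g(k):  0  0  0  0  0  1  1  1  1  1
So g(9) = 1.
The value of a disjunctive sum is the nim-sum of the parts.
Combined value = 4 XOR 3 XOR 1 = 6.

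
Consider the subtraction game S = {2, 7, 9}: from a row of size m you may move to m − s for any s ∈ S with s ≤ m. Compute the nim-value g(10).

Build the Grundy sequence with g(k) = mex{g(k−s) : s ∈ {2, 7, 9}, s ≤ k}:
k:     0  1  2  3  4  5  6  7  8  9 10
g(k):  0  0  1  1  0  0  1  1  2  2  3
So g(10) = 3.

3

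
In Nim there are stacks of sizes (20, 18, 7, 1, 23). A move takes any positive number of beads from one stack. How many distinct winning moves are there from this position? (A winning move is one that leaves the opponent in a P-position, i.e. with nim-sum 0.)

Compute the nim-sum pairwise:
20 ⊕ 18 = 6
6 ⊕ 7 = 1
1 ⊕ 1 = 0
0 ⊕ 23 = 23
The overall nim-sum is X = 23. A stack of size p has a winning move iff p XOR X < p (reduce it to p XOR X).
  20: 20 XOR 23 = 3 < 20 — winning move (to 3).
  18: 18 XOR 23 = 5 < 18 — winning move (to 5).
  7: 7 XOR 23 = 16 ≥ 7 — no move.
  1: 1 XOR 23 = 22 ≥ 1 — no move.
  23: 23 XOR 23 = 0 < 23 — winning move (to 0).
That gives 3 winning moves.

3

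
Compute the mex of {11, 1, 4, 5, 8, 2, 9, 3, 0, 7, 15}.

6

The values 0, 1, 2, 3, 4, 5 are all present; 6 is the first non-negative integer missing from the set.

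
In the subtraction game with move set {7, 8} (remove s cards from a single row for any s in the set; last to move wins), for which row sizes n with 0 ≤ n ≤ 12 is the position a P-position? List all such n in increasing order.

Compute g(0), g(1), … for moves {7, 8}:
k:     0  1  2  3  4  5  6  7  8  9 10 11 12
g(k):  0  0  0  0  0  0  0  1  1  1  1  1  1
The P-positions (g = 0) in 0..12 are 0, 1, 2, 3, 4, 5, 6.

0, 1, 2, 3, 4, 5, 6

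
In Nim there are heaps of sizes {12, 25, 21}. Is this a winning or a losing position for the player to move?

Compute the nim-sum pairwise:
12 ⊕ 25 = 21
21 ⊕ 21 = 0
The nim-sum is 0, so this is a P-position: the player to move is in a losing position under optimal play.

Losing position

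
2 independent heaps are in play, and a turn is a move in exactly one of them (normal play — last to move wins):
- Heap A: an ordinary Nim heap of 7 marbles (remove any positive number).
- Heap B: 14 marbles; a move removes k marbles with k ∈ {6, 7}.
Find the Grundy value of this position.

Heap A is a plain Nim heap of size 7, so its Grundy value is 7.
Grundy values for heap B (subtraction set {6, 7}):
g(0) = mex{} = 0
g(1) = mex{} = 0
g(2) = mex{} = 0
g(3) = mex{} = 0
g(4) = mex{} = 0
g(5) = mex{} = 0
g(6) = mex{0} = 1
g(7) = mex{0} = 1
g(8) = mex{0} = 1
g(9) = mex{0} = 1
g(10) = mex{0} = 1
g(11) = mex{0} = 1
g(12) = mex{0,1} = 2
g(13) = mex{1} = 0
g(14) = mex{1} = 0
So g(14) = 0.
By the Sprague-Grundy theorem, the Grundy value of a sum of independent games is the XOR of the component values.
Combined value = 7 XOR 0 = 7.

7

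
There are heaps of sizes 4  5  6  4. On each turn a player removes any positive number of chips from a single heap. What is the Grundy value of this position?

Compute the nim-sum pairwise:
4 ⊕ 5 = 1
1 ⊕ 6 = 7
7 ⊕ 4 = 3

3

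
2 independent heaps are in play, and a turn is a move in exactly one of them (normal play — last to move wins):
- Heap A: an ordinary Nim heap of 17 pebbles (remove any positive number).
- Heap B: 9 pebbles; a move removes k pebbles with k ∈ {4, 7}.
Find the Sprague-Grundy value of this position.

19

Heap A is a plain Nim heap of size 17, so its Grundy value is 17.
For heap B, compute g(0), g(1), … with moves {4, 7}:
k:     0  1  2  3  4  5  6  7  8  9
g(k):  0  0  0  0  1  1  1  1  2  2
So g(9) = 2.
The value of a disjunctive sum is the nim-sum of the parts.
Combined value = 17 ⊕ 2 = 19.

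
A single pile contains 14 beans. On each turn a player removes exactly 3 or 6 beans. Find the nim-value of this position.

1

Grundy values for subtraction set {3, 6}:
g(0) = mex{} = 0
g(1) = mex{} = 0
g(2) = mex{} = 0
g(3) = mex{0} = 1
g(4) = mex{0} = 1
g(5) = mex{0} = 1
g(6) = mex{0,1} = 2
g(7) = mex{0,1} = 2
g(8) = mex{0,1} = 2
g(9) = mex{1,2} = 0
g(10) = mex{1,2} = 0
g(11) = mex{1,2} = 0
g(12) = mex{0,2} = 1
g(13) = mex{0,2} = 1
g(14) = mex{0,2} = 1
So g(14) = 1.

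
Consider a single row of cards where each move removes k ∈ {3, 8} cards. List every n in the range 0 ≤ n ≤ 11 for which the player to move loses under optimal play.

0, 1, 2, 6, 7, 11

Build the Grundy sequence with g(k) = mex{g(k−s) : s ∈ {3, 8}, s ≤ k}:
k:     0  1  2  3  4  5  6  7  8  9 10 11
g(k):  0  0  0  1  1  1  0  0  2  1  1  0
The P-positions (g = 0) in 0..11 are 0, 1, 2, 6, 7, 11.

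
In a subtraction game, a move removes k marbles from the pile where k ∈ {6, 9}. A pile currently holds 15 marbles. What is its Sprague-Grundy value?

Build the Grundy sequence with g(k) = mex{g(k−s) : s ∈ {6, 9}, s ≤ k}:
k:     0  1  2  3  4  5  6  7  8  9 10 11 12 13 14 15
g(k):  0  0  0  0  0  0  1  1  1  1  1  1  2  2  2  0
So g(15) = 0.

0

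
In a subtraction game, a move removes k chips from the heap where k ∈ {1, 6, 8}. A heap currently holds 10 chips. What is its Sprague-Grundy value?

1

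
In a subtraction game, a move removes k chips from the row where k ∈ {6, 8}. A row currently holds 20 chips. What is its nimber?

Grundy values for subtraction set {6, 8}:
k:     0  1  2  3  4  5  6  7  8  9 10 11 12 13 14 15 16 17 18 19 20
g(k):  0  0  0  0  0  0  1  1  1  1  1  1  2  2  0  0  0  0  0  0  1
So g(20) = 1.

1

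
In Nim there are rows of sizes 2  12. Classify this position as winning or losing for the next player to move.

Nim-sum: 2 ⊕ 12 = 14.
The nim-sum is 14 ≠ 0, so this is an N-position: the player to move can win.

Winning position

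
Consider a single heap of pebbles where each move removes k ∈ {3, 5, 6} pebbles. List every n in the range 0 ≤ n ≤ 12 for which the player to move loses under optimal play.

0, 1, 2, 9, 10, 11

Grundy values for subtraction set {3, 5, 6}:
g(0) = mex{} = 0
g(1) = mex{} = 0
g(2) = mex{} = 0
g(3) = mex{0} = 1
g(4) = mex{0} = 1
g(5) = mex{0} = 1
g(6) = mex{0,1} = 2
g(7) = mex{0,1} = 2
g(8) = mex{0,1} = 2
g(9) = mex{1,2} = 0
g(10) = mex{1,2} = 0
g(11) = mex{1,2} = 0
g(12) = mex{0,2} = 1
The P-positions (g = 0) in 0..12 are 0, 1, 2, 9, 10, 11.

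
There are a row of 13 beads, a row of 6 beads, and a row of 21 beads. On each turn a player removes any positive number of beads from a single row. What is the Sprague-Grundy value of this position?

30

In binary:
  01101  (13)
  00110  (6)
  10101  (21)
  -----
  11110  (30)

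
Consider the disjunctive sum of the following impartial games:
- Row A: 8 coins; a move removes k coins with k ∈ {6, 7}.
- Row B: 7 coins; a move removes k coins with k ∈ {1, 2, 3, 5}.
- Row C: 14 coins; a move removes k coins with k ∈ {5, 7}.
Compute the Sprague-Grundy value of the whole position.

2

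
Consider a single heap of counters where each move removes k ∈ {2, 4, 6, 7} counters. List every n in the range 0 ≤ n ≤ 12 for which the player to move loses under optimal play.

Grundy values for subtraction set {2, 4, 6, 7}:
k:     0  1  2  3  4  5  6  7  8  9 10 11 12
g(k):  0  0  1  1  2  2  3  3  4  0  0  1  1
The P-positions (g = 0) in 0..12 are 0, 1, 9, 10.

0, 1, 9, 10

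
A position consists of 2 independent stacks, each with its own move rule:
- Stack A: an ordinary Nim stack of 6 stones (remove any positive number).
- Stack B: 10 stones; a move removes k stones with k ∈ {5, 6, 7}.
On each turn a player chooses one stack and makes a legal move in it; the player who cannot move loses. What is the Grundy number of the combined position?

4

Stack A is a plain Nim stack of size 6, so its Grundy value is 6.
For stack B, compute g(0), g(1), … with moves {5, 6, 7}:
k:     0  1  2  3  4  5  6  7  8  9 10
g(k):  0  0  0  0  0  1  1  1  1  1  2
So g(10) = 2.
The value of a disjunctive sum is the nim-sum of the parts.
Combined value = 6 ⊕ 2 = 4.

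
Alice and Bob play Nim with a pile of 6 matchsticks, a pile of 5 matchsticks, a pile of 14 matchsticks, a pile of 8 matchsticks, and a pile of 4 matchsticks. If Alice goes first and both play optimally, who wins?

Alice wins

Nim-sum: 6 ^ 5 ^ 14 ^ 8 ^ 4 = 1.
The nim-sum is 1 ≠ 0, so this is an N-position: the player to move can win; Alice has a winning move.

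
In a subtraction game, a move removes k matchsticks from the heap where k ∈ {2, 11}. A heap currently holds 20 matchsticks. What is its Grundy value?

1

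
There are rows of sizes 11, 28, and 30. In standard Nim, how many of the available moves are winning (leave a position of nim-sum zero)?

Compute the nim-sum pairwise:
11 ⊕ 28 = 23
23 ⊕ 30 = 9
The overall nim-sum is X = 9. A row of size p has a winning move iff p XOR X < p (reduce it to p XOR X).
  11: 11 XOR 9 = 2 < 11 — winning move (to 2).
  28: 28 XOR 9 = 21 < 28 — winning move (to 21).
  30: 30 XOR 9 = 23 < 30 — winning move (to 23).
That gives 3 winning moves.

3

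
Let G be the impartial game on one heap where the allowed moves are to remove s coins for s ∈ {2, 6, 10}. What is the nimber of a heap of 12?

0

Compute g(0), g(1), … for moves {2, 6, 10}:
g(0) = mex{} = 0
g(1) = mex{} = 0
g(2) = mex{0} = 1
g(3) = mex{0} = 1
g(4) = mex{1} = 0
g(5) = mex{1} = 0
g(6) = mex{0} = 1
g(7) = mex{0} = 1
g(8) = mex{1} = 0
g(9) = mex{1} = 0
g(10) = mex{0} = 1
g(11) = mex{0} = 1
g(12) = mex{1} = 0
So g(12) = 0.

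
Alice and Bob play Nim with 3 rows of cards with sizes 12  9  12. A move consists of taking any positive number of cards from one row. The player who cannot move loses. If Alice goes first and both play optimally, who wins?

Alice wins

Write each in binary and XOR column by column:
  1100  (12)
  1001  (9)
  1100  (12)
  ----
  1001  (9)
The nim-sum is 9 ≠ 0, so this is an N-position: the player to move can win; Alice has a winning move.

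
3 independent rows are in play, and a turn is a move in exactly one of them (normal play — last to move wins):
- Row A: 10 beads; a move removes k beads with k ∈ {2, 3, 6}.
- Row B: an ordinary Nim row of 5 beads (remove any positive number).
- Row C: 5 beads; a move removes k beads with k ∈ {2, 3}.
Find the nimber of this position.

Build the Grundy sequence for row A with g(k) = mex{g(k−s) : s ∈ {2, 3, 6}, s ≤ k}:
k:     0  1  2  3  4  5  6  7  8  9 10
g(k):  0  0  1  1  2  0  3  1  2  0  0
So g(10) = 0.
Row B is a plain Nim row of size 5, so its Grundy value is 5.
Build the Grundy sequence for row C with g(k) = mex{g(k−s) : s ∈ {2, 3}, s ≤ k}:
g(0) = mex{} = 0
g(1) = mex{} = 0
g(2) = mex{0} = 1
g(3) = mex{0} = 1
g(4) = mex{0,1} = 2
g(5) = mex{1} = 0
So g(5) = 0.
By the Sprague-Grundy theorem, the Grundy value of a sum of independent games is the XOR of the component values.
Combined value = 0 ⊕ 5 ⊕ 0 = 5.

5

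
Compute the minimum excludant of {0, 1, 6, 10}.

The values 0, 1 are all present; 2 is the first non-negative integer missing from the set.

2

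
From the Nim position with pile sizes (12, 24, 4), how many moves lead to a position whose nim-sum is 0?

1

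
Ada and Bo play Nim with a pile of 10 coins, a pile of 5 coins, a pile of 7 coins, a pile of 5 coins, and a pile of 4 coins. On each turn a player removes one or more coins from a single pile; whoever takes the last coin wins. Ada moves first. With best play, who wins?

In binary:
  1010  (10)
  0101  (5)
  0111  (7)
  0101  (5)
  0100  (4)
  ----
  1001  (9)
The nim-sum is 9 ≠ 0, so this is an N-position: the player to move can win; Ada has a winning move.

Ada wins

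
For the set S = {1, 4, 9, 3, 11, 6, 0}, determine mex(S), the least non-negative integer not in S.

The values 0, 1 are all present; 2 is the first non-negative integer missing from the set.

2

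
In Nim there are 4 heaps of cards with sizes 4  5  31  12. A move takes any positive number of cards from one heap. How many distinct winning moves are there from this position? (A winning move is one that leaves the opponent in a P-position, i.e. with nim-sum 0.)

1

Write each in binary and XOR column by column:
  00100  (4)
  00101  (5)
  11111  (31)
  01100  (12)
  -----
  10010  (18)
The overall nim-sum is X = 18. A heap of size p has a winning move iff p XOR X < p (reduce it to p XOR X).
  4: 4 XOR 18 = 22 ≥ 4 — no move.
  5: 5 XOR 18 = 23 ≥ 5 — no move.
  31: 31 XOR 18 = 13 < 31 — winning move (to 13).
  12: 12 XOR 18 = 30 ≥ 12 — no move.
That gives 1 winning move.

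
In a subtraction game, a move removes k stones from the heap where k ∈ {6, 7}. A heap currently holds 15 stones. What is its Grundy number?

Grundy values for subtraction set {6, 7}:
k:     0  1  2  3  4  5  6  7  8  9 10 11 12 13 14 15
g(k):  0  0  0  0  0  0  1  1  1  1  1  1  2  0  0  0
So g(15) = 0.

0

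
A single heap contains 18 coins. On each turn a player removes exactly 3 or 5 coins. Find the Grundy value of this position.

Compute g(0), g(1), … for moves {3, 5}:
k:     0  1  2  3  4  5  6  7  8  9 10 11 12 13 14 15 16 17 18
g(k):  0  0  0  1  1  1  2  2  0  0  0  1  1  1  2  2  0  0  0
So g(18) = 0.

0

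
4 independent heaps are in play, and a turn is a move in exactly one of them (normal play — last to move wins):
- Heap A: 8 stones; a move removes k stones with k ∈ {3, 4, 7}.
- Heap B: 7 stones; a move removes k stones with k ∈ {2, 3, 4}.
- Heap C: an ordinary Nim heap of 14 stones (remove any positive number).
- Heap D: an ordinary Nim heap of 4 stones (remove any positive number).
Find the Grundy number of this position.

8

For heap A, compute g(0), g(1), … with moves {3, 4, 7}:
g(0) = mex{} = 0
g(1) = mex{} = 0
g(2) = mex{} = 0
g(3) = mex{0} = 1
g(4) = mex{0} = 1
g(5) = mex{0} = 1
g(6) = mex{0,1} = 2
g(7) = mex{0,1} = 2
g(8) = mex{0,1} = 2
So g(8) = 2.
Grundy values for heap B (subtraction set {2, 3, 4}):
k:     0  1  2  3  4  5  6  7
g(k):  0  0  1  1  2  2  0  0
So g(7) = 0.
Heap C is a plain Nim heap of size 14, so its Grundy value is 14.
Heap D is a plain Nim heap of size 4, so its Grundy value is 4.
The value of a disjunctive sum is the nim-sum of the parts.
Combined value = 2 XOR 0 XOR 14 XOR 4 = 8.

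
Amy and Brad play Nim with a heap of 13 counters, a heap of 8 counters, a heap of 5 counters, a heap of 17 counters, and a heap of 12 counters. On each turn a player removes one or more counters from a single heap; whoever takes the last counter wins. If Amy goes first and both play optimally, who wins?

Nim-sum: 13 XOR 8 XOR 5 XOR 17 XOR 12 = 29.
The nim-sum is 29 ≠ 0, so this is an N-position: the player to move can win; Amy has a winning move.

Amy wins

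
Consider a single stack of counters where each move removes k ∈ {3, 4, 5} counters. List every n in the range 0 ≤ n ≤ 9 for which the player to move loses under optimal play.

0, 1, 2, 8, 9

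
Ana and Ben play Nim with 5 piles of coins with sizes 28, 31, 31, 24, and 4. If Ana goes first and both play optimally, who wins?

Bitwise XOR of the heap sizes:
  11100  (28)
  11111  (31)
  11111  (31)
  11000  (24)
  00100  (4)
  -----
  00000  (0)
The nim-sum is 0, so this is a P-position: the player to move is in a losing position under optimal play; Ana is about to move from it and so loses — Ben wins.

Ben wins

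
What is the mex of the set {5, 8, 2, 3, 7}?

0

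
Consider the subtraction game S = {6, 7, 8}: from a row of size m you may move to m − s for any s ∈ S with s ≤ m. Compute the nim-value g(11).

1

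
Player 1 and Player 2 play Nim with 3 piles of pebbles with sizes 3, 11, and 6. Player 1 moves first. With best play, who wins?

Player 1 wins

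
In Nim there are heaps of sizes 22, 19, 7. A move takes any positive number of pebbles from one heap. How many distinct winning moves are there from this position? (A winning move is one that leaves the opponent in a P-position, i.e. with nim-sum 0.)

Compute the nim-sum pairwise:
22 ^ 19 = 5
5 ^ 7 = 2
The overall nim-sum is X = 2. A heap of size p has a winning move iff p XOR X < p (reduce it to p XOR X).
  22: 22 XOR 2 = 20 < 22 — winning move (to 20).
  19: 19 XOR 2 = 17 < 19 — winning move (to 17).
  7: 7 XOR 2 = 5 < 7 — winning move (to 5).
That gives 3 winning moves.

3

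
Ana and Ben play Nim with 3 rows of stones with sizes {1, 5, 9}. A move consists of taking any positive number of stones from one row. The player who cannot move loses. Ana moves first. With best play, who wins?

Nim-sum: 1 XOR 5 XOR 9 = 13.
The nim-sum is 13 ≠ 0, so this is an N-position: the player to move can win; Ana has a winning move.

Ana wins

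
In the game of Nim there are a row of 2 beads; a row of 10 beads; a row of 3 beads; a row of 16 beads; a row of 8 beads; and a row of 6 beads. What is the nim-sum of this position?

21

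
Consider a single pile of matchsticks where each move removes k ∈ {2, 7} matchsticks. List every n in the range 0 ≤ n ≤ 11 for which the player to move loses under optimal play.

0, 1, 4, 5, 9, 10

Grundy values for subtraction set {2, 7}:
k:     0  1  2  3  4  5  6  7  8  9 10 11
g(k):  0  0  1  1  0  0  1  1  2  0  0  1
The P-positions (g = 0) in 0..11 are 0, 1, 4, 5, 9, 10.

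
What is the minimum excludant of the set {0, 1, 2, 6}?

3

The values 0, 1, 2 are all present; 3 is the first non-negative integer missing from the set.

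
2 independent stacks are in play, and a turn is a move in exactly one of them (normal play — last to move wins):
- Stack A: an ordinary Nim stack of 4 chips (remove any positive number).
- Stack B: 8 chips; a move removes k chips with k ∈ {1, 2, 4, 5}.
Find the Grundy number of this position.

6

Stack A is a plain Nim stack of size 4, so its Grundy value is 4.
Grundy values for stack B (subtraction set {1, 2, 4, 5}):
k:     0  1  2  3  4  5  6  7  8
g(k):  0  1  2  0  1  2  0  1  2
So g(8) = 2.
By the Sprague-Grundy theorem, the Grundy value of a sum of independent games is the XOR of the component values.
Combined value = 4 XOR 2 = 6.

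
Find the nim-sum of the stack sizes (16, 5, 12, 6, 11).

20

In binary:
  10000  (16)
  00101  (5)
  01100  (12)
  00110  (6)
  01011  (11)
  -----
  10100  (20)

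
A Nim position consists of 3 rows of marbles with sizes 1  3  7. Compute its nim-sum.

5

Nim-sum: 1 XOR 3 XOR 7 = 5.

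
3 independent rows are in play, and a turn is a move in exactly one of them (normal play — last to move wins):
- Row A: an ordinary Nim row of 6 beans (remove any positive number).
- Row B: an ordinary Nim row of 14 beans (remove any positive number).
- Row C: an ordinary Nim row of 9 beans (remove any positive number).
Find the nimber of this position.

Row A is a plain Nim row of size 6, so its Grundy value is 6.
Row B is a plain Nim row of size 14, so its Grundy value is 14.
Row C is a plain Nim row of size 9, so its Grundy value is 9.
The value of a disjunctive sum is the nim-sum of the parts.
Combined value = 6 XOR 14 XOR 9 = 1.

1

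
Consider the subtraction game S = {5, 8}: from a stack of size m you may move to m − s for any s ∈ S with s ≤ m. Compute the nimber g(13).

0

Compute g(0), g(1), … for moves {5, 8}:
k:     0  1  2  3  4  5  6  7  8  9 10 11 12 13
g(k):  0  0  0  0  0  1  1  1  1  1  2  2  2  0
So g(13) = 0.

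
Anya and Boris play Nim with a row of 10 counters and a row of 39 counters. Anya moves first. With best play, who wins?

Anya wins

Nim-sum: 10 XOR 39 = 45.
The nim-sum is 45 ≠ 0, so this is an N-position: the player to move can win; Anya has a winning move.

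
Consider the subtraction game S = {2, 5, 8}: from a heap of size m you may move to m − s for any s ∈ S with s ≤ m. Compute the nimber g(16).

1

Compute g(0), g(1), … for moves {2, 5, 8}:
k:     0  1  2  3  4  5  6  7  8  9 10 11 12 13 14 15 16
g(k):  0  0  1  1  0  2  1  0  2  1  0  0  1  1  0  2  1
So g(16) = 1.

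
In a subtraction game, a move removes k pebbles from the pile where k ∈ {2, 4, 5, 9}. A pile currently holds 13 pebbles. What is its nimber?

3

Grundy values for subtraction set {2, 4, 5, 9}:
g(0) = mex{} = 0
g(1) = mex{} = 0
g(2) = mex{0} = 1
g(3) = mex{0} = 1
g(4) = mex{0,1} = 2
g(5) = mex{0,1} = 2
g(6) = mex{0,1,2} = 3
g(7) = mex{1,2} = 0
g(8) = mex{1,2,3} = 0
g(9) = mex{0,2} = 1
g(10) = mex{0,2,3} = 1
g(11) = mex{0,1,3} = 2
g(12) = mex{0,1} = 2
g(13) = mex{0,1,2} = 3
So g(13) = 3.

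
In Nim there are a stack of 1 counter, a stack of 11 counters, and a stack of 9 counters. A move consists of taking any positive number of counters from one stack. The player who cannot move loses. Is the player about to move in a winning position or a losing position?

Winning position

Nim-sum: 1 ⊕ 11 ⊕ 9 = 3.
The nim-sum is 3 ≠ 0, so this is an N-position: the player to move can win.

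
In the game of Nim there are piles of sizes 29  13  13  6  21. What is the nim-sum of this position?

Compute the nim-sum pairwise:
29 ⊕ 13 = 16
16 ⊕ 13 = 29
29 ⊕ 6 = 27
27 ⊕ 21 = 14

14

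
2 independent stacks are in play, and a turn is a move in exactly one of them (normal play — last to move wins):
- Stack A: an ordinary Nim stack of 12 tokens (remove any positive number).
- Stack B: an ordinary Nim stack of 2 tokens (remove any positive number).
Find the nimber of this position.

Stack A is a plain Nim stack of size 12, so its Grundy value is 12.
Stack B is a plain Nim stack of size 2, so its Grundy value is 2.
By the Sprague-Grundy theorem, the Grundy value of a sum of independent games is the XOR of the component values.
Combined value = 12 ⊕ 2 = 14.

14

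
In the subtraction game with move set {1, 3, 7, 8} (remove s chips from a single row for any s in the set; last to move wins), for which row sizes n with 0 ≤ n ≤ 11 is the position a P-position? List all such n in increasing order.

0, 2, 4, 6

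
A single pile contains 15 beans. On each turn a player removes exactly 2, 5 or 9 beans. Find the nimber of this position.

Grundy values for subtraction set {2, 5, 9}:
k:     0  1  2  3  4  5  6  7  8  9 10 11 12 13 14 15
g(k):  0  0  1  1  0  2  1  0  0  1  1  0  2  1  0  0
So g(15) = 0.

0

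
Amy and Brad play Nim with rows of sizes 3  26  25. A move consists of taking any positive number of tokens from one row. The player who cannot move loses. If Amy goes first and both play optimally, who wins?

Nim-sum: 3 ⊕ 26 ⊕ 25 = 0.
The nim-sum is 0, so this is a P-position: the player to move is in a losing position under optimal play; Amy is about to move from it and so loses — Brad wins.

Brad wins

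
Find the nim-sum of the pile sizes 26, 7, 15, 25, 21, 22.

8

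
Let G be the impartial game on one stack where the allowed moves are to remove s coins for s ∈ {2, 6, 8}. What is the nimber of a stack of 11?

3

Grundy values for subtraction set {2, 6, 8}:
k:     0  1  2  3  4  5  6  7  8  9 10 11
g(k):  0  0  1  1  0  0  1  1  2  2  3  3
So g(11) = 3.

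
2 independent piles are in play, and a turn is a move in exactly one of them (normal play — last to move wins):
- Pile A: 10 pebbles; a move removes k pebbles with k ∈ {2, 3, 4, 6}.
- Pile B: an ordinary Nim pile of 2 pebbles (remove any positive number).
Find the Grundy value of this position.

Build the Grundy sequence for pile A with g(k) = mex{g(k−s) : s ∈ {2, 3, 4, 6}, s ≤ k}:
g(0) = mex{} = 0
g(1) = mex{} = 0
g(2) = mex{0} = 1
g(3) = mex{0} = 1
g(4) = mex{0,1} = 2
g(5) = mex{0,1} = 2
g(6) = mex{0,1,2} = 3
g(7) = mex{0,1,2} = 3
g(8) = mex{1,2,3} = 0
g(9) = mex{1,2,3} = 0
g(10) = mex{0,2,3} = 1
So g(10) = 1.
Pile B is a plain Nim pile of size 2, so its Grundy value is 2.
By the Sprague-Grundy theorem, the Grundy value of a sum of independent games is the XOR of the component values.
Combined value = 1 XOR 2 = 3.

3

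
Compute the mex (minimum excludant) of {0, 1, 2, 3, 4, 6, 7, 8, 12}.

The values 0, 1, 2, 3, 4 are all present; 5 is the first non-negative integer missing from the set.

5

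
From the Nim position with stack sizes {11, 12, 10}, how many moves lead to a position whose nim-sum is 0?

3

Compute the nim-sum pairwise:
11 XOR 12 = 7
7 XOR 10 = 13
The overall nim-sum is X = 13. A stack of size p has a winning move iff p XOR X < p (reduce it to p XOR X).
  11: 11 XOR 13 = 6 < 11 — winning move (to 6).
  12: 12 XOR 13 = 1 < 12 — winning move (to 1).
  10: 10 XOR 13 = 7 < 10 — winning move (to 7).
That gives 3 winning moves.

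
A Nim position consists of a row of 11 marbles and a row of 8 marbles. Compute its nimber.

3

Compute the nim-sum pairwise:
11 ⊕ 8 = 3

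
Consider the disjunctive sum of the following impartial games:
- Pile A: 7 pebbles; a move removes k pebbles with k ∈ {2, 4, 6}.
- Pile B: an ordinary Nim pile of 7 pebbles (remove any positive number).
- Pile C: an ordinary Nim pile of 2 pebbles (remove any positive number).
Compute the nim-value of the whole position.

6

Grundy values for pile A (subtraction set {2, 4, 6}):
k:     0  1  2  3  4  5  6  7
g(k):  0  0  1  1  2  2  3  3
So g(7) = 3.
Pile B is a plain Nim pile of size 7, so its Grundy value is 7.
Pile C is a plain Nim pile of size 2, so its Grundy value is 2.
The value of a disjunctive sum is the nim-sum of the parts.
Combined value = 3 XOR 7 XOR 2 = 6.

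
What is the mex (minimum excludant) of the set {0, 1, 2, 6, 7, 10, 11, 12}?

The values 0, 1, 2 are all present; 3 is the first non-negative integer missing from the set.

3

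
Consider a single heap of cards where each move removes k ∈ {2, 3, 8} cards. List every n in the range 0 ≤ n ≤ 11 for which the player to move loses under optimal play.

0, 1, 5, 6, 10, 11

Grundy values for subtraction set {2, 3, 8}:
g(0) = mex{} = 0
g(1) = mex{} = 0
g(2) = mex{0} = 1
g(3) = mex{0} = 1
g(4) = mex{0,1} = 2
g(5) = mex{1} = 0
g(6) = mex{1,2} = 0
g(7) = mex{0,2} = 1
g(8) = mex{0} = 1
g(9) = mex{0,1} = 2
g(10) = mex{1} = 0
g(11) = mex{1,2} = 0
The P-positions (g = 0) in 0..11 are 0, 1, 5, 6, 10, 11.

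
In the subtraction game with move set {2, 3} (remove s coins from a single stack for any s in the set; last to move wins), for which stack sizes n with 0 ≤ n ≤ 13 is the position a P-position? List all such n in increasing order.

Build the Grundy sequence with g(k) = mex{g(k−s) : s ∈ {2, 3}, s ≤ k}:
k:     0  1  2  3  4  5  6  7  8  9 10 11 12 13
g(k):  0  0  1  1  2  0  0  1  1  2  0  0  1  1
The P-positions (g = 0) in 0..13 are 0, 1, 5, 6, 10, 11.

0, 1, 5, 6, 10, 11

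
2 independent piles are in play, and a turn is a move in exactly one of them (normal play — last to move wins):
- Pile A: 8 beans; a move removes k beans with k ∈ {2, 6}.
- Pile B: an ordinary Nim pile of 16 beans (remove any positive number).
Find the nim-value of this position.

16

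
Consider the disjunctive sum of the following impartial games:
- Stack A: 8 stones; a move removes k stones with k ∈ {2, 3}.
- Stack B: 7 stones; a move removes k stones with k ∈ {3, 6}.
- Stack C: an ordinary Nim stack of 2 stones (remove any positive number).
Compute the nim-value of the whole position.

Build the Grundy sequence for stack A with g(k) = mex{g(k−s) : s ∈ {2, 3}, s ≤ k}:
g(0) = mex{} = 0
g(1) = mex{} = 0
g(2) = mex{0} = 1
g(3) = mex{0} = 1
g(4) = mex{0,1} = 2
g(5) = mex{1} = 0
g(6) = mex{1,2} = 0
g(7) = mex{0,2} = 1
g(8) = mex{0} = 1
So g(8) = 1.
Grundy values for stack B (subtraction set {3, 6}):
k:     0  1  2  3  4  5  6  7
g(k):  0  0  0  1  1  1  2  2
So g(7) = 2.
Stack C is a plain Nim stack of size 2, so its Grundy value is 2.
The value of a disjunctive sum is the nim-sum of the parts.
Combined value = 1 ⊕ 2 ⊕ 2 = 1.

1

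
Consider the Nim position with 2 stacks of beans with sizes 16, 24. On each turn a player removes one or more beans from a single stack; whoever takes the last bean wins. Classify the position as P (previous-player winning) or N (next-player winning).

N-position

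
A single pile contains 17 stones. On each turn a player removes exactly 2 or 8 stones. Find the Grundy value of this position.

1

Grundy values for subtraction set {2, 8}:
k:     0  1  2  3  4  5  6  7  8  9 10 11 12 13 14 15 16 17
g(k):  0  0  1  1  0  0  1  1  2  2  0  0  1  1  0  0  1  1
So g(17) = 1.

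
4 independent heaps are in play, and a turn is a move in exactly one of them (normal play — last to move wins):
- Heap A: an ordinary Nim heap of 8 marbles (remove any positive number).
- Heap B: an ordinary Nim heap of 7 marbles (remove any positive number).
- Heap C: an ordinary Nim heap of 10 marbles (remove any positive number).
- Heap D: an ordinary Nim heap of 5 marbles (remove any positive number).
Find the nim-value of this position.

0

Heap A is a plain Nim heap of size 8, so its Grundy value is 8.
Heap B is a plain Nim heap of size 7, so its Grundy value is 7.
Heap C is a plain Nim heap of size 10, so its Grundy value is 10.
Heap D is a plain Nim heap of size 5, so its Grundy value is 5.
The value of a disjunctive sum is the nim-sum of the parts.
Combined value = 8 ⊕ 7 ⊕ 10 ⊕ 5 = 0.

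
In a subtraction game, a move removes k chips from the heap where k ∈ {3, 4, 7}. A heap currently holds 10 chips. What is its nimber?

Build the Grundy sequence with g(k) = mex{g(k−s) : s ∈ {3, 4, 7}, s ≤ k}:
k:     0  1  2  3  4  5  6  7  8  9 10
g(k):  0  0  0  1  1  1  2  2  2  3  0
So g(10) = 0.

0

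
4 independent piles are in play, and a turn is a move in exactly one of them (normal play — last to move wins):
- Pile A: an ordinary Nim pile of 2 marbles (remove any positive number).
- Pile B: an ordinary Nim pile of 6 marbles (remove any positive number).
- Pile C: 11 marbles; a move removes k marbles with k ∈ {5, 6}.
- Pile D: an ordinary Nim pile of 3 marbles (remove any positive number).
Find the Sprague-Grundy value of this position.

Pile A is a plain Nim pile of size 2, so its Grundy value is 2.
Pile B is a plain Nim pile of size 6, so its Grundy value is 6.
Grundy values for pile C (subtraction set {5, 6}):
k:     0  1  2  3  4  5  6  7  8  9 10 11
g(k):  0  0  0  0  0  1  1  1  1  1  2  0
So g(11) = 0.
Pile D is a plain Nim pile of size 3, so its Grundy value is 3.
The value of a disjunctive sum is the nim-sum of the parts.
Combined value = 2 XOR 6 XOR 0 XOR 3 = 7.

7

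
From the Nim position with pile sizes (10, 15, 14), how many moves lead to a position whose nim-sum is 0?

3

In binary:
  1010  (10)
  1111  (15)
  1110  (14)
  ----
  1011  (11)
The overall nim-sum is X = 11. A pile of size p has a winning move iff p XOR X < p (reduce it to p XOR X).
  10: 10 XOR 11 = 1 < 10 — winning move (to 1).
  15: 15 XOR 11 = 4 < 15 — winning move (to 4).
  14: 14 XOR 11 = 5 < 14 — winning move (to 5).
That gives 3 winning moves.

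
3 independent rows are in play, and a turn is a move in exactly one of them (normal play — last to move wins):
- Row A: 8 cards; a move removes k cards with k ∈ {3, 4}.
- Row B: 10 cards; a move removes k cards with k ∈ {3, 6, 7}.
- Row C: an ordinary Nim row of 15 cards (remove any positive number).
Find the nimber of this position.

For row A, compute g(0), g(1), … with moves {3, 4}:
k:     0  1  2  3  4  5  6  7  8
g(k):  0  0  0  1  1  1  2  0  0
So g(8) = 0.
Grundy values for row B (subtraction set {3, 6, 7}):
k:     0  1  2  3  4  5  6  7  8  9 10
g(k):  0  0  0  1  1  1  2  2  2  3  0
So g(10) = 0.
Row C is a plain Nim row of size 15, so its Grundy value is 15.
The value of a disjunctive sum is the nim-sum of the parts.
Combined value = 0 XOR 0 XOR 15 = 15.

15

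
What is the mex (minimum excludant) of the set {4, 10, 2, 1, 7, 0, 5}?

3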